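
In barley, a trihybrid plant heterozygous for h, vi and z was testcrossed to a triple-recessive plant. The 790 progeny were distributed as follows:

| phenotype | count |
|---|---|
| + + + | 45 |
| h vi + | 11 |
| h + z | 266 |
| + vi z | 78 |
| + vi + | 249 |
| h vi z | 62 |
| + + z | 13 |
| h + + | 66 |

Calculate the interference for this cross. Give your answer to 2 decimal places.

The two most frequent reciprocal classes, h + z and + vi +, are the parental types, so the F1 was h + z / + vi +.
The two rarest classes, + + z and h vi +, are the double crossovers. Comparing them with the parentals, only the h allele has switched, so h is the middle locus and the order is vi – h – z.
vi–h: (107 + 24)/790 = 0.1658; h–z: (144 + 24)/790 = 0.2127.
Expected DCO frequency = 0.1658 × 0.2127 ≈ 0.03527; observed = 24/790 ≈ 0.03038.
Coefficient of coincidence = 0.03038/0.03527 ≈ 0.86; interference = 1 − 0.86 = 0.14.

0.14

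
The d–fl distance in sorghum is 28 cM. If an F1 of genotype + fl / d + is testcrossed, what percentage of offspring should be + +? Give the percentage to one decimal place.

14.0%

A map distance of 28 cM corresponds to a recombination frequency of 0.280.
The F1 is + fl / d +, so + + is a recombinant gamete class with expected frequency r/2 = 0.280/2 = 0.1400.
That is 0.1400 = 14.0% of the progeny.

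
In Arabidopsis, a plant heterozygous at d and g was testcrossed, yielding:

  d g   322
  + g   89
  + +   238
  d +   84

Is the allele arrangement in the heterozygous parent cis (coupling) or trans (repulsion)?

cis

The two most frequent classes are + + (238) and d g (322); these are the parental (non-recombinant) types.
So the F1 carried + + on one chromosome and d g on the other — the recessive alleles are on the same chromosome (cis / coupling).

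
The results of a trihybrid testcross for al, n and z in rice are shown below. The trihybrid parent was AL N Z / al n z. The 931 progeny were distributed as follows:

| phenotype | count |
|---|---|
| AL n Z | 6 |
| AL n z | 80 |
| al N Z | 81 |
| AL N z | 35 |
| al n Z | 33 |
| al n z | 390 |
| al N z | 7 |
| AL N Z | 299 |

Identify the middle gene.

The two rarest classes, AL n Z and al N z, are the double crossovers. Comparing them with the parentals, only the n allele has switched, so n is the middle locus and the order is z – n – al.

n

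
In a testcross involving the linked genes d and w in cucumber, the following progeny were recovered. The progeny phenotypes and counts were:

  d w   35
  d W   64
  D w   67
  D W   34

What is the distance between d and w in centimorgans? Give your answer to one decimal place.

The two most frequent classes, D w (67) and d W (64), are the parental types, so the F1 was D w / d W.
The recombinant classes are D W and d w: 34 + 35 = 69.
Recombination frequency = 69/200 = 0.3450 ≈ 34.5%, i.e. 34.5 centimorgans.

34.5 centimorgans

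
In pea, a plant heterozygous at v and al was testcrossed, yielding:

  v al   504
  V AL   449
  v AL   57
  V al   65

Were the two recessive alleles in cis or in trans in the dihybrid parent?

The two most frequent classes are V AL (449) and v al (504); these are the parental (non-recombinant) types.
So the F1 carried V AL on one chromosome and v al on the other — the recessive alleles are on the same chromosome (cis / coupling).

cis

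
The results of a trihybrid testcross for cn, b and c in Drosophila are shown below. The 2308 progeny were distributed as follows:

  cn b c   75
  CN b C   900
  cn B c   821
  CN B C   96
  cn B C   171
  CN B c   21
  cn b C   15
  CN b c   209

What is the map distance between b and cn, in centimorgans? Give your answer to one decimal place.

9.0 centimorgans

The two most frequent reciprocal classes, CN b C and cn B c, are the parental types, so the F1 was CN b C / cn B c.
The two rarest classes, cn b C and CN B c, are the double crossovers. Comparing them with the parentals, only the cn allele has switched, so cn is the middle locus and the order is c – cn – b.
Crossovers in the cn–b interval produce the single-crossover classes CN B C and cn b c (96 + 75 = 171) plus the double crossovers (36).
RF(cn–b) = (171 + 36) / 2308 = 207/2308 = 0.0897 → 9.0 centimorgans.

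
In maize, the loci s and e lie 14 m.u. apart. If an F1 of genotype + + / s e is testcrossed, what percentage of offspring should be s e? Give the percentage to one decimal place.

A map distance of 14 m.u. corresponds to a recombination frequency of 0.140.
The F1 is + + / s e, so s e is a parental gamete class with expected frequency (1 − r)/2 = 0.860/2 = 0.4300.
That is 0.4300 = 43.0% of the progeny.

43.0%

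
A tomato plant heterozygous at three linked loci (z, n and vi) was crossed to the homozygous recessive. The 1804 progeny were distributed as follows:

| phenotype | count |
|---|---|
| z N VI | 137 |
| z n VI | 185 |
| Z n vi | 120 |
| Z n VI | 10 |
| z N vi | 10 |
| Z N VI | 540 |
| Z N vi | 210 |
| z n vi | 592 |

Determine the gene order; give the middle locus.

The two most frequent reciprocal classes, z n vi and Z N VI, are the parental types, so the F1 was z n vi / Z N VI.
The two rarest classes, z N vi and Z n VI, are the double crossovers. Comparing them with the parentals, only the n allele has switched, so n is the middle locus and the order is z – n – vi.

n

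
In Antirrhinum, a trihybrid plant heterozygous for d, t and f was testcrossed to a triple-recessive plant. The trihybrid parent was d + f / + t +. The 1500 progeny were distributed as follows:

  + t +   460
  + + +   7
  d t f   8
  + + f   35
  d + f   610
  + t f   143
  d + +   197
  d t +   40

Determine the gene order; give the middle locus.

The two rarest classes, d t f and + + +, are the double crossovers. Comparing them with the parentals, only the t allele has switched, so t is the middle locus and the order is d – t – f.

t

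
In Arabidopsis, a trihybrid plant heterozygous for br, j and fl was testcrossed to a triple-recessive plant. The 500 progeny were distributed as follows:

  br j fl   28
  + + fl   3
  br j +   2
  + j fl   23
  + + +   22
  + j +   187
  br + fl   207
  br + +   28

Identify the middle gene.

The two most frequent reciprocal classes, + j + and br + fl, are the parental types, so the F1 was + j + / br + fl.
The two rarest classes, br j + and + + fl, are the double crossovers. Comparing them with the parentals, only the br allele has switched, so br is the middle locus and the order is fl – br – j.

br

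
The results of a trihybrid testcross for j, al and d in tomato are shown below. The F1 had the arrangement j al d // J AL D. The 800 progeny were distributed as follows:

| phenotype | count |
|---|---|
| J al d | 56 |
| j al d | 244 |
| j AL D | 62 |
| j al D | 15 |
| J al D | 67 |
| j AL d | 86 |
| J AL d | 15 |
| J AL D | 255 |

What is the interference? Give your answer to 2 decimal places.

0.11

The two rarest classes, j al D and J AL d, are the double crossovers. Comparing them with the parentals, only the d allele has switched, so d is the middle locus and the order is j – d – al.
j–d: (118 + 30)/800 = 0.1850; d–al: (153 + 30)/800 = 0.2288.
Expected DCO frequency = 0.1850 × 0.2288 ≈ 0.04233; observed = 30/800 ≈ 0.03750.
Coefficient of coincidence = 0.03750/0.04233 ≈ 0.89; interference = 1 − 0.89 = 0.11.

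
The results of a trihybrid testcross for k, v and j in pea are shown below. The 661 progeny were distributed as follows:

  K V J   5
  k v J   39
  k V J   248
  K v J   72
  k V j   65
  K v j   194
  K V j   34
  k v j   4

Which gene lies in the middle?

k

The two most frequent reciprocal classes, k V J and K v j, are the parental types, so the F1 was k V J / K v j.
The two rarest classes, K V J and k v j, are the double crossovers. Comparing them with the parentals, only the k allele has switched, so k is the middle locus and the order is v – k – j.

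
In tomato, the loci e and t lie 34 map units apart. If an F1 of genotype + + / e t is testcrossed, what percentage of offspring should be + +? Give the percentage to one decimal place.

A map distance of 34 map units corresponds to a recombination frequency of 0.340.
The F1 is + + / e t, so + + is a parental gamete class with expected frequency (1 − r)/2 = 0.660/2 = 0.3300.
That is 0.3300 = 33.0% of the progeny.

33.0%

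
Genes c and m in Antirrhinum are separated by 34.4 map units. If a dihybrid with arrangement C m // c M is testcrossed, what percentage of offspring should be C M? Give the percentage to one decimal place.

A map distance of 34.4 map units corresponds to a recombination frequency of 0.344.
The F1 is C m / c M, so C M is a recombinant gamete class with expected frequency r/2 = 0.344/2 = 0.1720.
That is 0.1720 = 17.2% of the progeny.

17.2%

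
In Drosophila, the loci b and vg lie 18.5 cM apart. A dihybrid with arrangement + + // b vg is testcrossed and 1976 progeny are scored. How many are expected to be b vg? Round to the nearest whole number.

A map distance of 18.5 cM corresponds to a recombination frequency of 0.185.
The F1 is + + / b vg, so b vg is a parental gamete class with expected frequency (1 − r)/2 = 0.815/2 = 0.4075.
Expected number = 0.4075 × 1976 = 805.22 ≈ 805.

805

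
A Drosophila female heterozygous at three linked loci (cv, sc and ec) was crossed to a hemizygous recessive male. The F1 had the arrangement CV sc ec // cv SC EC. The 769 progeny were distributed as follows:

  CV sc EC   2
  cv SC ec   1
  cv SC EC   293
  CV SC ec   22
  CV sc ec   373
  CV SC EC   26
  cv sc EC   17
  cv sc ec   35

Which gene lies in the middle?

ec

The two rarest classes, CV sc EC and cv SC ec, are the double crossovers. Comparing them with the parentals, only the ec allele has switched, so ec is the middle locus and the order is cv – ec – sc.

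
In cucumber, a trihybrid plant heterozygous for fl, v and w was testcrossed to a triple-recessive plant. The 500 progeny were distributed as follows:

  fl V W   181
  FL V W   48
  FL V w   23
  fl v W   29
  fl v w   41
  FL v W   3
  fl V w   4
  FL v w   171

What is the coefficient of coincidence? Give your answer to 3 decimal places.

0.618

The two most frequent reciprocal classes, FL v w and fl V W, are the parental types, so the F1 was FL v w / fl V W.
The two rarest classes, FL v W and fl V w, are the double crossovers. Comparing them with the parentals, only the w allele has switched, so w is the middle locus and the order is v – w – fl.
v–w: (52 + 7)/500 = 0.1180; w–fl: (89 + 7)/500 = 0.1920.
Expected DCO frequency = 0.1180 × 0.1920 ≈ 0.02266; observed = 7/500 ≈ 0.01400.
Coefficient of coincidence = 0.01400/0.02266 ≈ 0.618.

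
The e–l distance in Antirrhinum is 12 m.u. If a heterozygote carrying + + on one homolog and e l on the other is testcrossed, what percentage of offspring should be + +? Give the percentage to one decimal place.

44.0%

A map distance of 12 m.u. corresponds to a recombination frequency of 0.120.
The F1 is + + / e l, so + + is a parental gamete class with expected frequency (1 − r)/2 = 0.880/2 = 0.4400.
That is 0.4400 = 44.0% of the progeny.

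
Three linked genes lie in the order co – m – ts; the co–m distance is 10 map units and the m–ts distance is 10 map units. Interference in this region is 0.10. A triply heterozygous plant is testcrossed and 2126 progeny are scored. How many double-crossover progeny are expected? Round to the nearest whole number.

Map distances give recombination frequencies of 0.100 and 0.100 for the two intervals.
With interference 0.10 (so coincidence = 0.90), expected double-crossover frequency = 0.100 × 0.100 × 0.90 = 0.00900.
Expected number = 0.00900 × 2126 = 19.13 ≈ 19.

19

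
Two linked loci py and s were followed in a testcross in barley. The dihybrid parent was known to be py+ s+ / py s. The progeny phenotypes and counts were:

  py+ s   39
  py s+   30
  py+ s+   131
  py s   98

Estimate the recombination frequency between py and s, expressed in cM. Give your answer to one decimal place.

The recombinant classes are py+ s and py s+: 39 + 30 = 69.
Recombination frequency = 69/298 = 0.2315 ≈ 23.2%, i.e. 23.2 cM.

23.2 cM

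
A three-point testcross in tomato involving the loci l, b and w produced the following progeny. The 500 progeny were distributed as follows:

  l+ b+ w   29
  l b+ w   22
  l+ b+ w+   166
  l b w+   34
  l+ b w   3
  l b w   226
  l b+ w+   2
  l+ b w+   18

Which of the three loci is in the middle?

l

The two most frequent reciprocal classes, l b w and l+ b+ w+, are the parental types, so the F1 was l b w / l+ b+ w+.
The two rarest classes, l+ b w and l b+ w+, are the double crossovers. Comparing them with the parentals, only the l allele has switched, so l is the middle locus and the order is b – l – w.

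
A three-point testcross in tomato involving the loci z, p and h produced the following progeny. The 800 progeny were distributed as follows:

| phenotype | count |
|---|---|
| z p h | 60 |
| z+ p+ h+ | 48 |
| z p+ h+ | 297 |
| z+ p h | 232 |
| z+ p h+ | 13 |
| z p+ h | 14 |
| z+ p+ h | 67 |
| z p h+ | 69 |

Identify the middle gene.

The two most frequent reciprocal classes, z p+ h+ and z+ p h, are the parental types, so the F1 was z p+ h+ / z+ p h.
The two rarest classes, z p+ h and z+ p h+, are the double crossovers. Comparing them with the parentals, only the h allele has switched, so h is the middle locus and the order is z – h – p.

h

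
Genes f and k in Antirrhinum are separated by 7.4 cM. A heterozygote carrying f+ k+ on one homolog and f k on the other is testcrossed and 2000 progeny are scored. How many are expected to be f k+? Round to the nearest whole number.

74

A map distance of 7.4 cM corresponds to a recombination frequency of 0.074.
The F1 is f+ k+ / f k, so f k+ is a recombinant gamete class with expected frequency r/2 = 0.074/2 = 0.0370.
Expected number = 0.0370 × 2000 = 74.00 ≈ 74.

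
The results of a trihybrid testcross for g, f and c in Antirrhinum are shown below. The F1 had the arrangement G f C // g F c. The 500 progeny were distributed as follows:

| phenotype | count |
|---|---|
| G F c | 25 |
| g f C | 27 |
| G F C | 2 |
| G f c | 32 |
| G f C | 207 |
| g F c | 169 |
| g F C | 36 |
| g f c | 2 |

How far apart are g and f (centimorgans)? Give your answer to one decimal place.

The two rarest classes, G F C and g f c, are the double crossovers. Comparing them with the parentals, only the f allele has switched, so f is the middle locus and the order is g – f – c.
Crossovers in the g–f interval produce the single-crossover classes g f C and G F c (27 + 25 = 52) plus the double crossovers (4).
RF(g–f) = (52 + 4) / 500 = 56/500 = 0.1120 → 11.2 centimorgans.

11.2 centimorgans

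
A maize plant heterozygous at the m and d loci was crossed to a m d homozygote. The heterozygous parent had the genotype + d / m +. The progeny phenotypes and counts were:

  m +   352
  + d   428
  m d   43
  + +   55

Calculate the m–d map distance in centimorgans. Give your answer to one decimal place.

The recombinant classes are + + and m d: 55 + 43 = 98.
Recombination frequency = 98/878 = 0.1116 ≈ 11.2%, i.e. 11.2 centimorgans.

11.2 centimorgans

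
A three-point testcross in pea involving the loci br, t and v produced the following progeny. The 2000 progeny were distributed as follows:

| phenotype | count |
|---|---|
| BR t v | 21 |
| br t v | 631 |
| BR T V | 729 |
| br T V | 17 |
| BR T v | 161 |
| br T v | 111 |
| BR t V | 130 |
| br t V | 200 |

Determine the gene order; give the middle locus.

The two most frequent reciprocal classes, br t v and BR T V, are the parental types, so the F1 was br t v / BR T V.
The two rarest classes, BR t v and br T V, are the double crossovers. Comparing them with the parentals, only the br allele has switched, so br is the middle locus and the order is v – br – t.

br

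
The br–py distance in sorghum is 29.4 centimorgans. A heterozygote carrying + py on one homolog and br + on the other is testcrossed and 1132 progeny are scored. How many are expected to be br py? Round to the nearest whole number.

A map distance of 29.4 centimorgans corresponds to a recombination frequency of 0.294.
The F1 is + py / br +, so br py is a recombinant gamete class with expected frequency r/2 = 0.294/2 = 0.1470.
Expected number = 0.1470 × 1132 = 166.40 ≈ 166.

166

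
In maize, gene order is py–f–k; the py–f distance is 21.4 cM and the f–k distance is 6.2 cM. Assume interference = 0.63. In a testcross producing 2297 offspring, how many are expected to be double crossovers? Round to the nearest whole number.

Map distances give recombination frequencies of 0.214 and 0.062 for the two intervals.
With interference 0.63 (so coincidence = 0.37), expected double-crossover frequency = 0.214 × 0.062 × 0.37 = 0.00491.
Expected number = 0.00491 × 2297 = 11.28 ≈ 11.

11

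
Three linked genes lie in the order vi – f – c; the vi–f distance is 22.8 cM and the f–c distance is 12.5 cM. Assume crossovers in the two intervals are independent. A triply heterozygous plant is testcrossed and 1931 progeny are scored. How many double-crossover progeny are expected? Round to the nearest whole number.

55

Map distances give recombination frequencies of 0.228 and 0.125 for the two intervals.
With no interference, expected double-crossover frequency = 0.228 × 0.125 = 0.02850.
Expected number = 0.02850 × 1931 = 55.03 ≈ 55.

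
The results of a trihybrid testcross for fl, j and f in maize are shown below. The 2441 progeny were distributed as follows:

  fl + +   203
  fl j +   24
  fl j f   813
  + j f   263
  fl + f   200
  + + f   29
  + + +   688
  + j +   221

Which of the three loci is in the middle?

f

The two most frequent reciprocal classes, fl j f and + + +, are the parental types, so the F1 was fl j f / + + +.
The two rarest classes, fl j + and + + f, are the double crossovers. Comparing them with the parentals, only the f allele has switched, so f is the middle locus and the order is j – f – fl.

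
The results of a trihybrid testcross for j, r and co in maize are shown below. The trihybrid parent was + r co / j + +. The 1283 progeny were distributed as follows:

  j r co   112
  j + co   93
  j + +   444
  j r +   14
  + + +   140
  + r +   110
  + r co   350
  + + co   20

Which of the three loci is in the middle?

r

The two rarest classes, + + co and j r +, are the double crossovers. Comparing them with the parentals, only the r allele has switched, so r is the middle locus and the order is j – r – co.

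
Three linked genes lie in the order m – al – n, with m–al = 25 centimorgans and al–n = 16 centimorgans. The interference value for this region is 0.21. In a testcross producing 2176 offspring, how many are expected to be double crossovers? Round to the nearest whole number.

Map distances give recombination frequencies of 0.250 and 0.160 for the two intervals.
With interference 0.21 (so coincidence = 0.79), expected double-crossover frequency = 0.250 × 0.160 × 0.79 = 0.03160.
Expected number = 0.03160 × 2176 = 68.76 ≈ 69.

69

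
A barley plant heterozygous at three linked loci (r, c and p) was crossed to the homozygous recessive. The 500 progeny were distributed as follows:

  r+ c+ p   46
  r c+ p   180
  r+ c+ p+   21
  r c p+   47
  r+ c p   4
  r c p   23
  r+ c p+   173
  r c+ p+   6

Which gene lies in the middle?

The two most frequent reciprocal classes, r c+ p and r+ c p+, are the parental types, so the F1 was r c+ p / r+ c p+.
The two rarest classes, r c+ p+ and r+ c p, are the double crossovers. Comparing them with the parentals, only the p allele has switched, so p is the middle locus and the order is c – p – r.

p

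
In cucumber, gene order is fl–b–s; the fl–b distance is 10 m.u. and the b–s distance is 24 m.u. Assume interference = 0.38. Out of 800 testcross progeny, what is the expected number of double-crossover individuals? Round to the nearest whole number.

12

Map distances give recombination frequencies of 0.100 and 0.240 for the two intervals.
With interference 0.38 (so coincidence = 0.62), expected double-crossover frequency = 0.100 × 0.240 × 0.62 = 0.01488.
Expected number = 0.01488 × 800 = 11.90 ≈ 12.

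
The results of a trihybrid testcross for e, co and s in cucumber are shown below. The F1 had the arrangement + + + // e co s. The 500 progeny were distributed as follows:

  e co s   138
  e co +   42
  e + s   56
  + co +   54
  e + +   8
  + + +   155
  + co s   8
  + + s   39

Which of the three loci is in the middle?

e

The two rarest classes, e + + and + co s, are the double crossovers. Comparing them with the parentals, only the e allele has switched, so e is the middle locus and the order is co – e – s.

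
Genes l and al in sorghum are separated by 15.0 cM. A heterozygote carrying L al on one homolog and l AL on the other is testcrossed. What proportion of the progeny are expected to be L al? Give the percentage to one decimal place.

A map distance of 15.0 cM corresponds to a recombination frequency of 0.150.
The F1 is L al / l AL, so L al is a parental gamete class with expected frequency (1 − r)/2 = 0.850/2 = 0.4250.
That is 0.4250 = 42.5% of the progeny.

42.5%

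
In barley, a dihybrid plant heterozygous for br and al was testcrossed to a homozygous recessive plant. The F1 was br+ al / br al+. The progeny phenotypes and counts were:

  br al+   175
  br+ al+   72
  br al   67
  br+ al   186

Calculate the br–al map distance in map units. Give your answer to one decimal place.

27.8 map units

The recombinant classes are br+ al+ and br al: 72 + 67 = 139.
Recombination frequency = 139/500 = 0.2780 ≈ 27.8%, i.e. 27.8 map units.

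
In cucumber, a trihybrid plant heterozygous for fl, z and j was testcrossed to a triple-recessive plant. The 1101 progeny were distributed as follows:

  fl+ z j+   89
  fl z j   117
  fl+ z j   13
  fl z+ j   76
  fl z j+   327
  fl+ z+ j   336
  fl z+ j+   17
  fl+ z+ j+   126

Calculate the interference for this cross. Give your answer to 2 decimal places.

0.38

The two most frequent reciprocal classes, fl+ z+ j and fl z j+, are the parental types, so the F1 was fl+ z+ j / fl z j+.
The two rarest classes, fl+ z j and fl z+ j+, are the double crossovers. Comparing them with the parentals, only the z allele has switched, so z is the middle locus and the order is j – z – fl.
j–z: (243 + 30)/1101 = 0.2480; z–fl: (165 + 30)/1101 = 0.1771.
Expected DCO frequency = 0.2480 × 0.1771 ≈ 0.04392; observed = 30/1101 ≈ 0.02725.
Coefficient of coincidence = 0.02725/0.04392 ≈ 0.62; interference = 1 − 0.62 = 0.38.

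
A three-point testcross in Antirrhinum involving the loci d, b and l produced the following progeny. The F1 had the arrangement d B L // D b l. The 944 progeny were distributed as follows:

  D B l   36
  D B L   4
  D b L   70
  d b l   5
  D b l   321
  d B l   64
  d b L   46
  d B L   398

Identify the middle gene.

d

The two rarest classes, D B L and d b l, are the double crossovers. Comparing them with the parentals, only the d allele has switched, so d is the middle locus and the order is b – d – l.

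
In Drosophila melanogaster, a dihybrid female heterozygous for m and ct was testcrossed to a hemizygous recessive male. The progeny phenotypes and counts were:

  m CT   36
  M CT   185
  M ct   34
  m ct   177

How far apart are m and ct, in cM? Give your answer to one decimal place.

The two most frequent classes, M CT (185) and m ct (177), are the parental types, so the F1 was M CT / m ct.
The recombinant classes are M ct and m CT: 34 + 36 = 70.
Recombination frequency = 70/432 = 0.1620 ≈ 16.2%, i.e. 16.2 cM.

16.2 cM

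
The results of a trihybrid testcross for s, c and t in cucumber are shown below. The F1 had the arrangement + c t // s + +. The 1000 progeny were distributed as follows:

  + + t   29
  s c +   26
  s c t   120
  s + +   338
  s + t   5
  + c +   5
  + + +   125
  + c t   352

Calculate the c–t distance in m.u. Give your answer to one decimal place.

6.5 m.u.

The two rarest classes, + c + and s + t, are the double crossovers. Comparing them with the parentals, only the t allele has switched, so t is the middle locus and the order is s – t – c.
Crossovers in the t–c interval produce the single-crossover classes + + t and s c + (29 + 26 = 55) plus the double crossovers (10).
RF(t–c) = (55 + 10) / 1000 = 65/1000 = 0.0650 → 6.5 m.u.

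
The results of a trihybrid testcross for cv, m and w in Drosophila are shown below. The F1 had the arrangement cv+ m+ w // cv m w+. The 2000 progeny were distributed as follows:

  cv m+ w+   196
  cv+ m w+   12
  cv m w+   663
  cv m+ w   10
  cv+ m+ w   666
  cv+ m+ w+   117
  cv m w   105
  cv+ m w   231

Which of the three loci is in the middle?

The two rarest classes, cv m+ w and cv+ m w+, are the double crossovers. Comparing them with the parentals, only the cv allele has switched, so cv is the middle locus and the order is m – cv – w.

cv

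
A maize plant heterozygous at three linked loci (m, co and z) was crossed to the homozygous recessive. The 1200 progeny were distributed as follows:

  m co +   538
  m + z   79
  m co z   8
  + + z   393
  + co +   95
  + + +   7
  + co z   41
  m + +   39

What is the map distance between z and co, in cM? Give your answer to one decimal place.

7.9 cM

The two most frequent reciprocal classes, + + z and m co +, are the parental types, so the F1 was + + z / m co +.
The two rarest classes, + + + and m co z, are the double crossovers. Comparing them with the parentals, only the z allele has switched, so z is the middle locus and the order is co – z – m.
Crossovers in the co–z interval produce the single-crossover classes + co z and m + + (41 + 39 = 80) plus the double crossovers (15).
RF(co–z) = (80 + 15) / 1200 = 95/1200 = 0.0792 → 7.9 cM.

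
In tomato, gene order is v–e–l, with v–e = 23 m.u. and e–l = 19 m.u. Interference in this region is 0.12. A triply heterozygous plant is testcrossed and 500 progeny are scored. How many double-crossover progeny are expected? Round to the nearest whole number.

Map distances give recombination frequencies of 0.230 and 0.190 for the two intervals.
With interference 0.12 (so coincidence = 0.88), expected double-crossover frequency = 0.230 × 0.190 × 0.88 = 0.03846.
Expected number = 0.03846 × 500 = 19.23 ≈ 19.

19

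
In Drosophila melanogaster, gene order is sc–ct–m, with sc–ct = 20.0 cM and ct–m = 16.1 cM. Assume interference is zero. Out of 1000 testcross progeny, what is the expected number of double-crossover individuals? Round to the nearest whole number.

Map distances give recombination frequencies of 0.200 and 0.161 for the two intervals.
With no interference, expected double-crossover frequency = 0.200 × 0.161 = 0.03220.
Expected number = 0.03220 × 1000 = 32.20 ≈ 32.

32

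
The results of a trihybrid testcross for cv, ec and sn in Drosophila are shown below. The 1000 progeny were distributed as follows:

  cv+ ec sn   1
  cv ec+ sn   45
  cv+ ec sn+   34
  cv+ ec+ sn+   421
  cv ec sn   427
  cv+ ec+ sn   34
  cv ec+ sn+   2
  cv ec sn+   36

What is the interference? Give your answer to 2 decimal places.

0.50

The two most frequent reciprocal classes, cv+ ec+ sn+ and cv ec sn, are the parental types, so the F1 was cv+ ec+ sn+ / cv ec sn.
The two rarest classes, cv ec+ sn+ and cv+ ec sn, are the double crossovers. Comparing them with the parentals, only the cv allele has switched, so cv is the middle locus and the order is ec – cv – sn.
ec–cv: (79 + 3)/1000 = 0.0820; cv–sn: (70 + 3)/1000 = 0.0730.
Expected DCO frequency = 0.0820 × 0.0730 ≈ 0.00599; observed = 3/1000 ≈ 0.00300.
Coefficient of coincidence = 0.00300/0.00599 ≈ 0.50; interference = 1 − 0.50 = 0.50.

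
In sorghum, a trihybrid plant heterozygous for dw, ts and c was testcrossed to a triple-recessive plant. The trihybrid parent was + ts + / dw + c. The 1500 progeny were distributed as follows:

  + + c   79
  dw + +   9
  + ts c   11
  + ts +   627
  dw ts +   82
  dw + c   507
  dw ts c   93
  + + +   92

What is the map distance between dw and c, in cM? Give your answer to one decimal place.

12.1 cM

The two rarest classes, + ts c and dw + +, are the double crossovers. Comparing them with the parentals, only the c allele has switched, so c is the middle locus and the order is dw – c – ts.
Crossovers in the dw–c interval produce the single-crossover classes dw ts + and + + c (82 + 79 = 161) plus the double crossovers (20).
RF(dw–c) = (161 + 20) / 1500 = 181/1500 = 0.1207 → 12.1 cM.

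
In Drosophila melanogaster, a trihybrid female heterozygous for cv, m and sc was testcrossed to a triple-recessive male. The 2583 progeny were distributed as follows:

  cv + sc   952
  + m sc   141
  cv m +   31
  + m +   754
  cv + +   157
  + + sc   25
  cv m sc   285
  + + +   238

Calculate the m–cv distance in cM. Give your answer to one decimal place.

The two most frequent reciprocal classes, + m + and cv + sc, are the parental types, so the F1 was + m + / cv + sc.
The two rarest classes, cv m + and + + sc, are the double crossovers. Comparing them with the parentals, only the cv allele has switched, so cv is the middle locus and the order is m – cv – sc.
Crossovers in the m–cv interval produce the single-crossover classes + + + and cv m sc (238 + 285 = 523) plus the double crossovers (56).
RF(m–cv) = (523 + 56) / 2583 = 579/2583 = 0.2242 → 22.4 cM.

22.4 cM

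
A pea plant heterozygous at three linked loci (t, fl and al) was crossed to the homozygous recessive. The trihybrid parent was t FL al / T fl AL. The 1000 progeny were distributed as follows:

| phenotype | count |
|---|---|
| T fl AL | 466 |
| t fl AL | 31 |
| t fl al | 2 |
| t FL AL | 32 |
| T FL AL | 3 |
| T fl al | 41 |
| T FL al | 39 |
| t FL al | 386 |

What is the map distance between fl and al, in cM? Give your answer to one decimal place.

7.8 cM

The two rarest classes, t fl al and T FL AL, are the double crossovers. Comparing them with the parentals, only the fl allele has switched, so fl is the middle locus and the order is t – fl – al.
Crossovers in the fl–al interval produce the single-crossover classes t FL AL and T fl al (32 + 41 = 73) plus the double crossovers (5).
RF(fl–al) = (73 + 5) / 1000 = 78/1000 = 0.0780 → 7.8 cM.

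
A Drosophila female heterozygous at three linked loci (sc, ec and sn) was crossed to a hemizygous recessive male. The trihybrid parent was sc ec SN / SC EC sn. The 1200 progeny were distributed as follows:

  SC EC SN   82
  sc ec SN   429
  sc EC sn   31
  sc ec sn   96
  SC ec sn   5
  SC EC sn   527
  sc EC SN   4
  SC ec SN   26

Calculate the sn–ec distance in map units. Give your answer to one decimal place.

The two rarest classes, sc EC SN and SC ec sn, are the double crossovers. Comparing them with the parentals, only the ec allele has switched, so ec is the middle locus and the order is sc – ec – sn.
Crossovers in the ec–sn interval produce the single-crossover classes sc ec sn and SC EC SN (96 + 82 = 178) plus the double crossovers (9).
RF(ec–sn) = (178 + 9) / 1200 = 187/1200 = 0.1558 → 15.6 map units.

15.6 map units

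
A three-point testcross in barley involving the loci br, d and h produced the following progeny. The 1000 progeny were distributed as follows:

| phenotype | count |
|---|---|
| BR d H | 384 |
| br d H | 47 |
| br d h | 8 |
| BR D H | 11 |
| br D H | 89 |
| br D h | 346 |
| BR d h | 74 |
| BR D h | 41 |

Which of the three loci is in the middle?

The two most frequent reciprocal classes, BR d H and br D h, are the parental types, so the F1 was BR d H / br D h.
The two rarest classes, BR D H and br d h, are the double crossovers. Comparing them with the parentals, only the d allele has switched, so d is the middle locus and the order is br – d – h.

d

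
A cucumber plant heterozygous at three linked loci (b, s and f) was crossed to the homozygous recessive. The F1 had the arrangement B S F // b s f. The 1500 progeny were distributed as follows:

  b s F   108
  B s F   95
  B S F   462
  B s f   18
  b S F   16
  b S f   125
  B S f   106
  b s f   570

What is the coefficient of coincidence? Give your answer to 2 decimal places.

0.81

The two rarest classes, b S F and B s f, are the double crossovers. Comparing them with the parentals, only the b allele has switched, so b is the middle locus and the order is f – b – s.
f–b: (214 + 34)/1500 = 0.1653; b–s: (220 + 34)/1500 = 0.1693.
Expected DCO frequency = 0.1653 × 0.1693 ≈ 0.02799; observed = 34/1500 ≈ 0.02267.
Coefficient of coincidence = 0.02267/0.02799 ≈ 0.81.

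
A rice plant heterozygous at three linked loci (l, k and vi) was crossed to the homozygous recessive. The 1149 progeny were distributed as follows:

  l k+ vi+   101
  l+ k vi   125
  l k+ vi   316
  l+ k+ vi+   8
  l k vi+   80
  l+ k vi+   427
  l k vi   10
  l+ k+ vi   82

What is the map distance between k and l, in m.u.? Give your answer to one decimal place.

The two most frequent reciprocal classes, l k+ vi and l+ k vi+, are the parental types, so the F1 was l k+ vi / l+ k vi+.
The two rarest classes, l k vi and l+ k+ vi+, are the double crossovers. Comparing them with the parentals, only the k allele has switched, so k is the middle locus and the order is l – k – vi.
Crossovers in the l–k interval produce the single-crossover classes l+ k+ vi and l k vi+ (82 + 80 = 162) plus the double crossovers (18).
RF(l–k) = (162 + 18) / 1149 = 180/1149 = 0.1567 → 15.7 m.u.

15.7 m.u.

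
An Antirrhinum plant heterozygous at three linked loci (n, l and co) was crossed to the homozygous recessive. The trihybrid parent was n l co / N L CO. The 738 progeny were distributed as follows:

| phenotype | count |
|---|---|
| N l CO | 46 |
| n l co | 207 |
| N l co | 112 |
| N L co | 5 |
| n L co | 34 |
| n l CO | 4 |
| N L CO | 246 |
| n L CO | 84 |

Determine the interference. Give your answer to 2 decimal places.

The two rarest classes, n l CO and N L co, are the double crossovers. Comparing them with the parentals, only the co allele has switched, so co is the middle locus and the order is l – co – n.
l–co: (80 + 9)/738 = 0.1206; co–n: (196 + 9)/738 = 0.2778.
Expected DCO frequency = 0.1206 × 0.2778 ≈ 0.03350; observed = 9/738 ≈ 0.01220.
Coefficient of coincidence = 0.01220/0.03350 ≈ 0.36; interference = 1 − 0.36 = 0.64.

0.64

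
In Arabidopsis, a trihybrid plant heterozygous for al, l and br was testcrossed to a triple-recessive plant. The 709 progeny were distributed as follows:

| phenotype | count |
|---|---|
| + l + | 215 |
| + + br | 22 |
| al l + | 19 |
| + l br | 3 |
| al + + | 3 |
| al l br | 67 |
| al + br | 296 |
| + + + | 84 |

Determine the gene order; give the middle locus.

The two most frequent reciprocal classes, al + br and + l +, are the parental types, so the F1 was al + br / + l +.
The two rarest classes, al + + and + l br, are the double crossovers. Comparing them with the parentals, only the br allele has switched, so br is the middle locus and the order is l – br – al.

br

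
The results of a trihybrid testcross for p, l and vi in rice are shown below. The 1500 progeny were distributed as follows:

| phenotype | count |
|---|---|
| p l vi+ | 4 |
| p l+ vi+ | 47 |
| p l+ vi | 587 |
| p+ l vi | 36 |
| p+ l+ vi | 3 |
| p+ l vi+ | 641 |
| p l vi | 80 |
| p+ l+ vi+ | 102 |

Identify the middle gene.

p

The two most frequent reciprocal classes, p+ l vi+ and p l+ vi, are the parental types, so the F1 was p+ l vi+ / p l+ vi.
The two rarest classes, p l vi+ and p+ l+ vi, are the double crossovers. Comparing them with the parentals, only the p allele has switched, so p is the middle locus and the order is l – p – vi.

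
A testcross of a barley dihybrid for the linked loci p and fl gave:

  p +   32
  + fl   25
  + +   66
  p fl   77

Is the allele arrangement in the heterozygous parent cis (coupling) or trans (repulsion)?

cis

The two most frequent classes are + + (66) and p fl (77); these are the parental (non-recombinant) types.
So the F1 carried + + on one chromosome and p fl on the other — the recessive alleles are on the same chromosome (cis / coupling).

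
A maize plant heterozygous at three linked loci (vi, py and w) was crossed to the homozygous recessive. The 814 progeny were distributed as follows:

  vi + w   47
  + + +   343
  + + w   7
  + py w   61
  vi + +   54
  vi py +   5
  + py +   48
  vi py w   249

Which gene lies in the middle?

w

The two most frequent reciprocal classes, + + + and vi py w, are the parental types, so the F1 was + + + / vi py w.
The two rarest classes, + + w and vi py +, are the double crossovers. Comparing them with the parentals, only the w allele has switched, so w is the middle locus and the order is vi – w – py.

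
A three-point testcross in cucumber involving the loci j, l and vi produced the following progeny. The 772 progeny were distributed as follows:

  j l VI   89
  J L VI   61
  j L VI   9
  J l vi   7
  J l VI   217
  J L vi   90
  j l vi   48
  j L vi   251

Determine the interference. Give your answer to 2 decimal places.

The two most frequent reciprocal classes, J l VI and j L vi, are the parental types, so the F1 was J l VI / j L vi.
The two rarest classes, J l vi and j L VI, are the double crossovers. Comparing them with the parentals, only the vi allele has switched, so vi is the middle locus and the order is l – vi – j.
l–vi: (109 + 16)/772 = 0.1619; vi–j: (179 + 16)/772 = 0.2526.
Expected DCO frequency = 0.1619 × 0.2526 ≈ 0.04090; observed = 16/772 ≈ 0.02073.
Coefficient of coincidence = 0.02073/0.04090 ≈ 0.51; interference = 1 − 0.51 = 0.49.

0.49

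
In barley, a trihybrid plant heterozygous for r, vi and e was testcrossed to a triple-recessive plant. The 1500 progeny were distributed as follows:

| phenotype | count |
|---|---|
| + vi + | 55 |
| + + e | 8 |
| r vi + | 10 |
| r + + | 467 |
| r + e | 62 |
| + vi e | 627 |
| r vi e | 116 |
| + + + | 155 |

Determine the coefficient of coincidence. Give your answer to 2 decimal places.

0.69

The two most frequent reciprocal classes, r + + and + vi e, are the parental types, so the F1 was r + + / + vi e.
The two rarest classes, r vi + and + + e, are the double crossovers. Comparing them with the parentals, only the vi allele has switched, so vi is the middle locus and the order is r – vi – e.
r–vi: (271 + 18)/1500 = 0.1927; vi–e: (117 + 18)/1500 = 0.0900.
Expected DCO frequency = 0.1927 × 0.0900 ≈ 0.01734; observed = 18/1500 ≈ 0.01200.
Coefficient of coincidence = 0.01200/0.01734 ≈ 0.69.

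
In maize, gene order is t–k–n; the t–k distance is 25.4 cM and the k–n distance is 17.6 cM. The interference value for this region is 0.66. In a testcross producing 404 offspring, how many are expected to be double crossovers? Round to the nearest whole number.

Map distances give recombination frequencies of 0.254 and 0.176 for the two intervals.
With interference 0.66 (so coincidence = 0.34), expected double-crossover frequency = 0.254 × 0.176 × 0.34 = 0.01520.
Expected number = 0.01520 × 404 = 6.14 ≈ 6.

6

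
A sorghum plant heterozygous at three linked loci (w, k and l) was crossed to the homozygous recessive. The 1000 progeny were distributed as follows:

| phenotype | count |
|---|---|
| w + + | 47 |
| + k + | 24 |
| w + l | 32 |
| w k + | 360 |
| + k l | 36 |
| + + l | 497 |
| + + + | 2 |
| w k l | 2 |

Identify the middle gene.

The two most frequent reciprocal classes, w k + and + + l, are the parental types, so the F1 was w k + / + + l.
The two rarest classes, w k l and + + +, are the double crossovers. Comparing them with the parentals, only the l allele has switched, so l is the middle locus and the order is k – l – w.

l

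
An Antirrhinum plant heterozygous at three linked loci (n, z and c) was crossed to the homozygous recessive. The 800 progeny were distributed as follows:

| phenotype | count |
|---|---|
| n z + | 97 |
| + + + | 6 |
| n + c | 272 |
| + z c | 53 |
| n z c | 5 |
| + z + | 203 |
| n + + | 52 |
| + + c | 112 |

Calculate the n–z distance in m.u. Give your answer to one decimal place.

27.5 m.u.

The two most frequent reciprocal classes, + z + and n + c, are the parental types, so the F1 was + z + / n + c.
The two rarest classes, + + + and n z c, are the double crossovers. Comparing them with the parentals, only the z allele has switched, so z is the middle locus and the order is n – z – c.
Crossovers in the n–z interval produce the single-crossover classes n z + and + + c (97 + 112 = 209) plus the double crossovers (11).
RF(n–z) = (209 + 11) / 800 = 220/800 = 0.2750 → 27.5 m.u.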